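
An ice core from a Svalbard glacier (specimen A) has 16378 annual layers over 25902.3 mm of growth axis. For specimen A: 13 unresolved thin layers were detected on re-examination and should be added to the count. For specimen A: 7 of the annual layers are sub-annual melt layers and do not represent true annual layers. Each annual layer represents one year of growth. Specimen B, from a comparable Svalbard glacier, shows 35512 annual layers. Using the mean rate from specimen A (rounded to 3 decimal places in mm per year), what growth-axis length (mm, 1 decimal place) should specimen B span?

Specimen A: true annual layer count = 16378 − 7 + 13 = 16384.
A: Mean rate = 25902.3 mm / 16384 years ≈ 1.581 mm per year.
B's length ≈ 1.581 × 35512 = 56144.5 mm.

56144.5 mm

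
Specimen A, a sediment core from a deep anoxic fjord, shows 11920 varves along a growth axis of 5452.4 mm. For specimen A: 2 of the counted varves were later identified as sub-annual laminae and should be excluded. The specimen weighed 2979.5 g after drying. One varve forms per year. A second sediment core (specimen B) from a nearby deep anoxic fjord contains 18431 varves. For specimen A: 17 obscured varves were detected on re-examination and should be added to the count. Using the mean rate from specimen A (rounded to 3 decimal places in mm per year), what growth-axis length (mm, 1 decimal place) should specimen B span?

8423.0 mm

Specimen A: correcting the raw count gives 11920 − 2 + 17 = 11935 true varves.
A: 5452.4 mm over 11935 years gives 5452.4 / 11935 ≈ 0.457 mm/yr.
Length of B = 0.457 × 18431 = 8423.0 mm.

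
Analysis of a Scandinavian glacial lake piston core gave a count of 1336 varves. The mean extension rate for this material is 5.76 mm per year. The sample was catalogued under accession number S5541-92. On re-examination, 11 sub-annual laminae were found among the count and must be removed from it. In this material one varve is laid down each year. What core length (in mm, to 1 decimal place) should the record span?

Adjusted count: 1336 − 11 = 1325 varves.
Length ≈ 5.76 × 1325 = 7632.0 mm.

7632.0 mm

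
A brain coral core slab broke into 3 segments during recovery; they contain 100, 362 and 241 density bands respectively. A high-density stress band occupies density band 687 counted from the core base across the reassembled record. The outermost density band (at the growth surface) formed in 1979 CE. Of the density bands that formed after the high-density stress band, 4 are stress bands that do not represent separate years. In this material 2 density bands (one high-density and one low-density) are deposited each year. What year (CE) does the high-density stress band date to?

Total density bands = 100 + 362 + 241 = 703.
Between density band 687 and the growth surface there are 703 − 687 = 16 density bands.
Excluding 4 false density bands: 16 − 4 = 12.
With 2 density bands per year, 12 / 2 = 6 years.
1979 − 6 = 1973 CE.

1973 CE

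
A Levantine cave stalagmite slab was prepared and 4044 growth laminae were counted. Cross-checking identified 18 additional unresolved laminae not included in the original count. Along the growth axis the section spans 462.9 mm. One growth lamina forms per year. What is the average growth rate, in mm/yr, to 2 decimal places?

0.11 mm/yr

True growth lamina count = 4044 + 18 = 4062.
Mean rate = 462.9 mm / 4062 years ≈ 0.11 mm/yr.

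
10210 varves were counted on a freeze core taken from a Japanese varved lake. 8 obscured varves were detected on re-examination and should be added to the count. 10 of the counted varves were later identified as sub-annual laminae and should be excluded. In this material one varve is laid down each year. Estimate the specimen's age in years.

Correcting the raw count gives 10210 − 10 + 8 = 10208 true varves.
One varve per year makes the duration 10208 years.

10208 yr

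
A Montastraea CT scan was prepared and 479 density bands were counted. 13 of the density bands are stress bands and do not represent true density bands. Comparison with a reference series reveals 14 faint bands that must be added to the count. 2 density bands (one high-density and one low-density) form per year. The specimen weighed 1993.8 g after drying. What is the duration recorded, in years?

True density band count = 479 − 13 + 14 = 480.
480 density bands at 2 per year is 480 / 2 = 240 years.

240 years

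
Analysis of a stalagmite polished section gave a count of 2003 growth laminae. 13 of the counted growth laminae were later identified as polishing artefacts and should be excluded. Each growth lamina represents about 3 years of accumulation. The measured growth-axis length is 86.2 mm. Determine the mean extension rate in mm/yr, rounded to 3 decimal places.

Correcting the raw count gives 2003 − 13 = 1990 true growth laminae.
1990 growth laminae at 3 years each span 1990 × 3 = 5970 years.
Extension rate ≈ 86.2 / 5970 = 0.014 mm/yr.

0.014 mm/yr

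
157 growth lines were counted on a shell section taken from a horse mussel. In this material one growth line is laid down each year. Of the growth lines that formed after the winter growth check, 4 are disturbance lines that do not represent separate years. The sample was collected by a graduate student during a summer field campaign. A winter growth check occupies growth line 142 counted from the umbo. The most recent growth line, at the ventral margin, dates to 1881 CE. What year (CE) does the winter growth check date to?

1870 CE

157 − 142 = 15 growth lines lie beyond the winter growth check toward the ventral margin.
Removing the 4 false growth lines leaves 15 − 4 = 11 true growth lines beyond the winter growth check.
1881 − 11 = 1870 CE.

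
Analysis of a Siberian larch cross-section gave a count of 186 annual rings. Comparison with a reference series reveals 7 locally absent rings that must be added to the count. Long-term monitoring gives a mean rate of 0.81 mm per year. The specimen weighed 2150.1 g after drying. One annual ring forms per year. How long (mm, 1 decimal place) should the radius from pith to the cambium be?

After corrections the count is 186 + 7 = 193 annual rings.
Predicted length = 0.81 mm/year × 193 years = 156.3 mm.

156.3 mm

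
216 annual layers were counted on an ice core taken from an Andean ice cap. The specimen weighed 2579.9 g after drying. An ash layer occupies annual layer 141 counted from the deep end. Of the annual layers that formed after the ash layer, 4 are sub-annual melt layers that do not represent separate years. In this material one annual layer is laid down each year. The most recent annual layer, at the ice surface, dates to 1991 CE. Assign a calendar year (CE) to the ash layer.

1920 CE

The ash layer sits at annual layer 141 from the deep end, so 216 − 141 = 75 annual layers formed after it.
Removing the 4 false annual layers leaves 75 − 4 = 71 true annual layers beyond the ash layer.
1991 − 71 = 1920 CE.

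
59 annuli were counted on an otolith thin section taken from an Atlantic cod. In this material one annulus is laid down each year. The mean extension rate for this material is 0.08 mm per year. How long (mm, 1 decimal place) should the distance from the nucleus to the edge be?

4.7 mm

The record spans 59 years at 0.08 mm per year.
Predicted length = 0.08 mm/year × 59 years = 4.7 mm.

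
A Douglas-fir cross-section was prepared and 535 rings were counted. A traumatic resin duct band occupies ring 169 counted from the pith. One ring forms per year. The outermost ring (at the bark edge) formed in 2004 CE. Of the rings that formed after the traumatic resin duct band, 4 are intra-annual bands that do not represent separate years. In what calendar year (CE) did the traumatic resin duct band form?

1642 CE

Between ring 169 and the bark edge there are 535 − 169 = 366 rings.
Excluding 4 false rings: 366 − 4 = 362.
2004 − 362 = 1642 CE.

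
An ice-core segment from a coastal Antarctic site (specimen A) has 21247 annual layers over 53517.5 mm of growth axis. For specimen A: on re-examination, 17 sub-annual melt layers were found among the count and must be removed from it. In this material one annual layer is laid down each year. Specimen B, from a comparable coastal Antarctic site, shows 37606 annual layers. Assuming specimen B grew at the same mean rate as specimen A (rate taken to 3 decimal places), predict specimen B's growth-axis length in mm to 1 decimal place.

Specimen A: adjusted count: 21247 − 17 = 21230 annual layers.
A: Extension rate ≈ 53517.5 / 21230 = 2.521 mm per year.
B's length ≈ 2.521 × 37606 = 94804.7 mm.

94804.7 mm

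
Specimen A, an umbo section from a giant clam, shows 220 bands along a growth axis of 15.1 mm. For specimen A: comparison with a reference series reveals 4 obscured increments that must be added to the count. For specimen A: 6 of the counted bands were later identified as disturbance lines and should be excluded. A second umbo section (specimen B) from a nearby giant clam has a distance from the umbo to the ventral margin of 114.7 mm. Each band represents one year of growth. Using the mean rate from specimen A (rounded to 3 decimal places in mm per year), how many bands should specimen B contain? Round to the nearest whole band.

Specimen A: adjusted count: 220 − 6 + 4 = 218 bands.
A: Extension rate ≈ 15.1 / 218 = 0.069 mm/year.
For B, 114.7 / 0.069 = 1662.32 years ≈ 1662 bands.

1662 bands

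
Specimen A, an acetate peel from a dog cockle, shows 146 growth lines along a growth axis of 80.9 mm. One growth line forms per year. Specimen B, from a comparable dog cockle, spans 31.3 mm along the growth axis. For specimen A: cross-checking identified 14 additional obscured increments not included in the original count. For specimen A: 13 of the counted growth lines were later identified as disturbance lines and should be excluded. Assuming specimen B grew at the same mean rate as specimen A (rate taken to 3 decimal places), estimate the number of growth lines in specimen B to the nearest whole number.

Specimen A: true growth line count = 146 − 13 + 14 = 147.
A: Extension rate ≈ 80.9 / 147 = 0.550 mm per year.
For B, 31.3 / 0.550 = 56.91 years ≈ 57 growth lines.

57 growth lines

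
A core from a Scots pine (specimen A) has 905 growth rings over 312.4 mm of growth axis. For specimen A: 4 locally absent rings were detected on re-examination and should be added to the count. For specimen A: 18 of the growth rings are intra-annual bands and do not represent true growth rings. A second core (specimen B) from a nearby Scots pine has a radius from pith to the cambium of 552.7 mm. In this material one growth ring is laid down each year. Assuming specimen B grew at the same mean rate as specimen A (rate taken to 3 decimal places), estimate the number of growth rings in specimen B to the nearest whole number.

1575 growth rings

Specimen A: adjusted count: 905 − 18 + 4 = 891 growth rings.
A: 312.4 mm over 891 years gives 312.4 / 891 ≈ 0.351 mm/yr.
B spans 552.7 / 0.351 = 1574.64 years ≈ 1575 growth rings.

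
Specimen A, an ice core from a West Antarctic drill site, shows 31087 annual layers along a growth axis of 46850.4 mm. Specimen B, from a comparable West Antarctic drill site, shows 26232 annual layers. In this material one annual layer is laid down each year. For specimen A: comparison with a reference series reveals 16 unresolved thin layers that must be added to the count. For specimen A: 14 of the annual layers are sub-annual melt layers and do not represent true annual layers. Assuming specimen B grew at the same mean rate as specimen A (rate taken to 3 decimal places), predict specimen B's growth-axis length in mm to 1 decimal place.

Specimen A: correcting the raw count gives 31087 − 14 + 16 = 31089 true annual layers.
A: Extension rate ≈ 46850.4 / 31089 = 1.507 mm/yr.
For B, 1.507 mm/year × 26232 years = 39531.6 mm.

39531.6 mm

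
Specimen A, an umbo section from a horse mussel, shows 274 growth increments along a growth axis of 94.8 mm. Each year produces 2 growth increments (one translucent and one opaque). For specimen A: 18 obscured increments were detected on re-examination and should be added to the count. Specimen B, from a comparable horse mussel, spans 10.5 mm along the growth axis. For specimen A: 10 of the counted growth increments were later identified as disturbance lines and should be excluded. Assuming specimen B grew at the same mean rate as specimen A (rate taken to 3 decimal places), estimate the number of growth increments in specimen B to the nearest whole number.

Specimen A: correcting the raw count gives 274 − 10 + 18 = 282 true growth increments.
Specimen A: with 2 growth increments per year, 282 / 2 = 141 years.
A: 94.8 mm over 141 years gives 94.8 / 141 ≈ 0.672 mm per year.
Specimen B: 10.5 mm / 0.672 mm per year = 15.62 years; at 2 growth increments per year that is 15.62 × 2 ≈ 31 growth increments.

31 growth increments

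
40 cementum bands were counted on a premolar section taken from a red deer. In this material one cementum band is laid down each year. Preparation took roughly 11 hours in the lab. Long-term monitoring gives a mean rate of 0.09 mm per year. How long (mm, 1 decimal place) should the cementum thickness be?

3.6 mm

40 years of growth are recorded.
Predicted length = 0.09 mm/year × 40 years = 3.6 mm.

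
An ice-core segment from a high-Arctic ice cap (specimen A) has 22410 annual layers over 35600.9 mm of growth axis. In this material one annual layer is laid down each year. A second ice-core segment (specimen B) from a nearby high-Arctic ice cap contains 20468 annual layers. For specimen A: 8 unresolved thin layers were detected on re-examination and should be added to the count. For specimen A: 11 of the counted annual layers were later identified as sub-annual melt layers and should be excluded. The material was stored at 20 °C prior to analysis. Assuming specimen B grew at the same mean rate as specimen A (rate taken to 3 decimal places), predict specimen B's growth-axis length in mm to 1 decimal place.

32523.7 mm

Specimen A: correcting the raw count gives 22410 − 11 + 8 = 22407 true annual layers.
A: 35600.9 mm over 22407 years gives 35600.9 / 22407 ≈ 1.589 mm/year.
B's length ≈ 1.589 × 20468 = 32523.7 mm.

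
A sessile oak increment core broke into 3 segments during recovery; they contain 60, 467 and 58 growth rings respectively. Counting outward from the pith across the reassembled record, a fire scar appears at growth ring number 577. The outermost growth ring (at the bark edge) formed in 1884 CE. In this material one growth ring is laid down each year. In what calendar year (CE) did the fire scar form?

Total growth rings = 60 + 467 + 58 = 585.
The fire scar sits at growth ring 577 from the pith, so 585 − 577 = 8 growth rings formed after it.
The growth ring at the bark edge is 1884 CE, so the fire scar dates to 1884 − 8 = 1876 CE.

1876 CE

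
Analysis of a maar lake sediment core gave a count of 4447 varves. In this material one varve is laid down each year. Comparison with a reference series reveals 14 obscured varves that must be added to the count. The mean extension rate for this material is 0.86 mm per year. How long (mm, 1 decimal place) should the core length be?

3836.5 mm

Correcting the raw count gives 4447 + 14 = 4461 true varves.
Length ≈ 0.86 × 4461 = 3836.5 mm.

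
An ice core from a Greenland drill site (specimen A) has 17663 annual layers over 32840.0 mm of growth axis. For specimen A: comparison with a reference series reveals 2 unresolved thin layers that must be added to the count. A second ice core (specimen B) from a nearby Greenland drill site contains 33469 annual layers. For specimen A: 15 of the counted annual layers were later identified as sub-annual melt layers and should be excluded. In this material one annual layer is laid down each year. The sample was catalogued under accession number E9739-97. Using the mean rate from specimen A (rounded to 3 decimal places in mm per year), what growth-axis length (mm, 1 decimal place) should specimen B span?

62285.8 mm

Specimen A: after corrections the count is 17663 − 15 + 2 = 17650 annual layers.
A: 32840.0 mm over 17650 years gives 32840.0 / 17650 ≈ 1.861 mm per year.
Length of B = 1.861 × 33469 = 62285.8 mm.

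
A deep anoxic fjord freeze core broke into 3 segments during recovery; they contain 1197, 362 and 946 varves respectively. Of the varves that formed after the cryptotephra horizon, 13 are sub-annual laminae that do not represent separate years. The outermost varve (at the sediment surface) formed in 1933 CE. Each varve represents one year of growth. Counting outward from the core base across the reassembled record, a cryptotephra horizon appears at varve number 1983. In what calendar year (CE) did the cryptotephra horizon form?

1424 CE

Total varves = 1197 + 362 + 946 = 2505.
The cryptotephra horizon sits at varve 1983 from the core base, so 2505 − 1983 = 522 varves formed after it.
Removing the 13 false varves leaves 522 − 13 = 509 true varves beyond the cryptotephra horizon.
The varve at the sediment surface is 1933 CE, so the cryptotephra horizon dates to 1933 − 509 = 1424 CE.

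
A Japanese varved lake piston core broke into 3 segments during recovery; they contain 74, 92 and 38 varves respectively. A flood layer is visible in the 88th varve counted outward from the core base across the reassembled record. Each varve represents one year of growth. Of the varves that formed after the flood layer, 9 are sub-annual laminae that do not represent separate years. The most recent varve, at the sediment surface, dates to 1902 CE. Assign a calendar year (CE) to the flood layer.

1795 CE

Total varves = 74 + 92 + 38 = 204.
204 − 88 = 116 varves lie beyond the flood layer toward the sediment surface.
Excluding 9 false varves: 116 − 9 = 107.
1902 − 107 = 1795 CE.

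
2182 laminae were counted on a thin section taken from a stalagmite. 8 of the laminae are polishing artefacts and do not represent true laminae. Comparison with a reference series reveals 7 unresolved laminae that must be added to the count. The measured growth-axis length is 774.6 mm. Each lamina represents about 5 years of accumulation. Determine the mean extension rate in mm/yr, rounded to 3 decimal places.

0.071 mm/yr

Adjusted count: 2182 − 8 + 7 = 2181 laminae.
Multiplying by 5 years per lamina: 2181 × 5 = 10905 years.
774.6 mm over 10905 years gives 774.6 / 10905 ≈ 0.071 mm/yr.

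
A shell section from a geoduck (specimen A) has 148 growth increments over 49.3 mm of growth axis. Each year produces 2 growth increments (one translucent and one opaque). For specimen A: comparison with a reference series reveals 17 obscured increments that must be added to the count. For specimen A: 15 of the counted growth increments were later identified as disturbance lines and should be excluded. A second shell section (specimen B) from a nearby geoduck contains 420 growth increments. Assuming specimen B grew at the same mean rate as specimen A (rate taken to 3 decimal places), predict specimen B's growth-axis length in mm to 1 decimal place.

138.0 mm

Specimen A: true growth increment count = 148 − 15 + 17 = 150.
Specimen A: dividing by 2 growth increments per year: 150 / 2 = 75 years.
A: Mean rate = 49.3 mm / 75 years ≈ 0.657 mm/yr.
Specimen B: 420 growth increments at 2 per year is 420 / 2 = 210 years. Length of B = 0.657 × 210 = 138.0 mm.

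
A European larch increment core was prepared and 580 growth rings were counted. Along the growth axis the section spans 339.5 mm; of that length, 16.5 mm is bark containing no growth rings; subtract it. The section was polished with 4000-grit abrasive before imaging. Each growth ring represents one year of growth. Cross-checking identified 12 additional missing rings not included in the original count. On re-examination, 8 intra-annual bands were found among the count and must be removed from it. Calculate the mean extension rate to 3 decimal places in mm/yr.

0.553 mm/yr

Correcting the raw count gives 580 − 8 + 12 = 584 true growth rings.
Removing the 16.5 mm offcut leaves 339.5 − 16.5 = 323.0 mm.
323.0 mm over 584 years gives 323.0 / 584 ≈ 0.553 mm/yr.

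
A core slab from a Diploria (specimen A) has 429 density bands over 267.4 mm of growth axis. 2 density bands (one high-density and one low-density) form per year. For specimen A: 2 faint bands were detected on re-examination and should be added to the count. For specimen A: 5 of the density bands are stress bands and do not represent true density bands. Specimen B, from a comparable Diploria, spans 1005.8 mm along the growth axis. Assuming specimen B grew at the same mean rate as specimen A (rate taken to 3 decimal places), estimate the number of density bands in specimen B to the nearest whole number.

1603 density bands

Specimen A: correcting the raw count gives 429 − 5 + 2 = 426 true density bands.
Specimen A: dividing by 2 density bands per year: 426 / 2 = 213 years.
A: Extension rate ≈ 267.4 / 213 = 1.255 mm/yr.
Specimen B: 1005.8 mm / 1.255 mm per year = 801.43 years; at 2 density bands per year that is 801.43 × 2 ≈ 1603 density bands.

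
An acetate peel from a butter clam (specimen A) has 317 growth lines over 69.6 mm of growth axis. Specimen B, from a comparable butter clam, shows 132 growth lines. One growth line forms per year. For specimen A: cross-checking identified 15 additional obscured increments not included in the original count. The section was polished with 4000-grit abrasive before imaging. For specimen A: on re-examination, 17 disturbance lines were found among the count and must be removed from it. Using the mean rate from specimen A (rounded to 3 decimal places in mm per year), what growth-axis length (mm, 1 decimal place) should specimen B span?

29.2 mm

Specimen A: adjusted count: 317 − 17 + 15 = 315 growth lines.
A: Mean rate = 69.6 mm / 315 years ≈ 0.221 mm/year.
For B, 0.221 mm/year × 132 years = 29.2 mm.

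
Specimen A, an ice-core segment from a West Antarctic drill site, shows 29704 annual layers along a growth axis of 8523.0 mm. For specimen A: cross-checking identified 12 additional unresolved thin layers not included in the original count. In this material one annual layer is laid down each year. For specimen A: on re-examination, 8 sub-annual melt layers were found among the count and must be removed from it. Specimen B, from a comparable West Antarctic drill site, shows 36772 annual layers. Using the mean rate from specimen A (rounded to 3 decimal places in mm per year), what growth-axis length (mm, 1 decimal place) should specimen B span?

Specimen A: adjusted count: 29704 − 8 + 12 = 29708 annual layers.
A: 8523.0 mm over 29708 years gives 8523.0 / 29708 ≈ 0.287 mm/yr.
B's length ≈ 0.287 × 36772 = 10553.6 mm.

10553.6 mm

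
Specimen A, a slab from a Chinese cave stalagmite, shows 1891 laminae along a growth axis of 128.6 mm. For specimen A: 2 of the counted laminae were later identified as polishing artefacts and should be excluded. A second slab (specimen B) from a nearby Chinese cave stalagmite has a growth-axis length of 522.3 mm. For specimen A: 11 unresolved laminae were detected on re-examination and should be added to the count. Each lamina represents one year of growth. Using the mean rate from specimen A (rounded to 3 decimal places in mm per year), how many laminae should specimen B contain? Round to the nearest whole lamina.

Specimen A: correcting the raw count gives 1891 − 2 + 11 = 1900 true laminae.
A: Mean rate = 128.6 mm / 1900 years ≈ 0.068 mm/yr.
B spans 522.3 / 0.068 = 7680.88 years ≈ 7681 laminae.

7681 laminae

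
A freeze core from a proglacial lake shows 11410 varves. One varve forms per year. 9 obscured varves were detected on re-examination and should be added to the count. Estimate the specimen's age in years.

After corrections the count is 11410 + 9 = 11419 varves.
One varve per year makes the duration 11419 years.

11419 yr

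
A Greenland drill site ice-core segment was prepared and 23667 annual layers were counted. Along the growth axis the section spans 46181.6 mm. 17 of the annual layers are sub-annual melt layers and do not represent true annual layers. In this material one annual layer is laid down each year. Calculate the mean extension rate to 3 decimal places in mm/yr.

1.953 mm/yr

Adjusted count: 23667 − 17 = 23650 annual layers.
46181.6 mm over 23650 years gives 46181.6 / 23650 ≈ 1.953 mm/yr.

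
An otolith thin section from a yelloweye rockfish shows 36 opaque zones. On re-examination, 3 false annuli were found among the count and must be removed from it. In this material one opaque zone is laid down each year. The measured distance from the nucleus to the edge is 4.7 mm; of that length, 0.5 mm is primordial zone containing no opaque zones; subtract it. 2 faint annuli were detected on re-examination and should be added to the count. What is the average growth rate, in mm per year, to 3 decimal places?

0.120 mm per year

Correcting the raw count gives 36 − 3 + 2 = 35 true opaque zones.
Net length = 4.7 − 0.5 = 4.2 mm.
Extension rate ≈ 4.2 / 35 = 0.120 mm per year.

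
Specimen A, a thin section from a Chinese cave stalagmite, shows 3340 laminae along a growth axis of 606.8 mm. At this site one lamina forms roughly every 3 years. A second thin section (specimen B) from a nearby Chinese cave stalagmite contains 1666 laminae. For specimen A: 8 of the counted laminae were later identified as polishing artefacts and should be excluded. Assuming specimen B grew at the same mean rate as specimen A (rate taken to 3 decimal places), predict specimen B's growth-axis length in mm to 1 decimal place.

Specimen A: correcting the raw count gives 3340 − 8 = 3332 true laminae.
Specimen A: multiplying by 3 years per lamina: 3332 × 3 = 9996 years.
A: 606.8 mm over 9996 years gives 606.8 / 9996 ≈ 0.061 mm per year.
Specimen B: at 3 years per lamina, 1666 × 3 = 4998 years. Length of B = 0.061 × 4998 = 304.9 mm.

304.9 mm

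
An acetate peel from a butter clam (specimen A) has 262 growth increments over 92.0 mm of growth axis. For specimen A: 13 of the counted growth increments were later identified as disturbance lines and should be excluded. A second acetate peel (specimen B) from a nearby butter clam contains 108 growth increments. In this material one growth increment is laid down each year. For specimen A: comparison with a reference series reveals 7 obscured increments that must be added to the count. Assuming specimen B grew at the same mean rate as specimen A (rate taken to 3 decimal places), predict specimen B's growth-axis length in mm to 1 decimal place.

38.8 mm

Specimen A: true growth increment count = 262 − 13 + 7 = 256.
A: Mean rate = 92.0 mm / 256 years ≈ 0.359 mm/yr.
Length of B = 0.359 × 108 = 38.8 mm.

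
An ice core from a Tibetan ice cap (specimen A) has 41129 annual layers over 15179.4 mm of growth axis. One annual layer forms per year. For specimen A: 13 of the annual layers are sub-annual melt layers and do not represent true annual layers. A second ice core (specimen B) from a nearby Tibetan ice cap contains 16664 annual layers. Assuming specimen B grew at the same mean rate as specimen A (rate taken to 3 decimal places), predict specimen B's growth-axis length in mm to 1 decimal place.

6149.0 mm

Specimen A: after corrections the count is 41129 − 13 = 41116 annual layers.
A: Mean rate = 15179.4 mm / 41116 years ≈ 0.369 mm/year.
B's length ≈ 0.369 × 16664 = 6149.0 mm.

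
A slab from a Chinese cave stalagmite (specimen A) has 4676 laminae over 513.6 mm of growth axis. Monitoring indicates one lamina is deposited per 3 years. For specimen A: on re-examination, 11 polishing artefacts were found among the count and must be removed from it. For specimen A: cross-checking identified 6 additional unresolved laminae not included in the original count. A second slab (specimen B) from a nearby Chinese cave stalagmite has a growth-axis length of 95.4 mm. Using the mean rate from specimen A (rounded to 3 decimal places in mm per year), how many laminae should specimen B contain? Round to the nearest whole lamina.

859 laminae

Specimen A: true lamina count = 4676 − 11 + 6 = 4671.
Specimen A: at 3 years per lamina, 4671 × 3 = 14013 years.
A: 513.6 mm over 14013 years gives 513.6 / 14013 ≈ 0.037 mm per year.
Specimen B: 95.4 mm / 0.037 mm per year = 2578.38 years; at 3 years per lamina that is 2578.38 / 3 ≈ 859 laminae.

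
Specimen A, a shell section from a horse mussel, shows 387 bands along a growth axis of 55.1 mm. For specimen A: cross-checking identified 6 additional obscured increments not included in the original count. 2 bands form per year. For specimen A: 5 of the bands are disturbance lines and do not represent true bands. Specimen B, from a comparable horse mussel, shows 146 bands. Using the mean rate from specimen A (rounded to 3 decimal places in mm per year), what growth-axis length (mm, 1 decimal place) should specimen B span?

Specimen A: adjusted count: 387 − 5 + 6 = 388 bands.
Specimen A: with 2 bands per year, 388 / 2 = 194 years.
A: Mean rate = 55.1 mm / 194 years ≈ 0.284 mm/year.
Specimen B: dividing by 2 bands per year: 146 / 2 = 73 years. For B, 0.284 mm/year × 73 years = 20.7 mm.

20.7 mm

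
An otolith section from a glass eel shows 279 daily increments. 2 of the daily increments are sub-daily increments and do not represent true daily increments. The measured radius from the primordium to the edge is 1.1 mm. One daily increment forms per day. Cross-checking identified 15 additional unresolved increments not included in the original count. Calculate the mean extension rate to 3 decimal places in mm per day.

True daily increment count = 279 − 2 + 15 = 292.
1.1 mm over 292 days gives 1.1 / 292 ≈ 0.004 mm per day.

0.004 mm per day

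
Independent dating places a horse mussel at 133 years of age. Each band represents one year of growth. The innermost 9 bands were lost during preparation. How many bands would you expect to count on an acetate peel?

Expected bands over 133 years: 133.
Subtracting the 9 bands not captured gives 133 − 9 = 124 bands in the record.

124 bands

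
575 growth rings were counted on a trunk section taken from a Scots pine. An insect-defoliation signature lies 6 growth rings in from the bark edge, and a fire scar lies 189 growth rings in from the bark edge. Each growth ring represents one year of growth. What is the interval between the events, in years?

183 yr

Separation: 189 − 6 = 183 growth rings.
At one growth ring per year, 183 years elapsed between them.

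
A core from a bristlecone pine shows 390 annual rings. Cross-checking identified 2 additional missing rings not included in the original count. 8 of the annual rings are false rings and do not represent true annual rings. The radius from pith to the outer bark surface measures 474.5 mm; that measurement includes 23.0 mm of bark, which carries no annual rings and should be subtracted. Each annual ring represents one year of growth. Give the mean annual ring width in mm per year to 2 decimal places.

1.18 mm per year

True annual ring count = 390 − 8 + 2 = 384.
Net length = 474.5 − 23.0 = 451.5 mm.
Extension rate ≈ 451.5 / 384 = 1.18 mm per year.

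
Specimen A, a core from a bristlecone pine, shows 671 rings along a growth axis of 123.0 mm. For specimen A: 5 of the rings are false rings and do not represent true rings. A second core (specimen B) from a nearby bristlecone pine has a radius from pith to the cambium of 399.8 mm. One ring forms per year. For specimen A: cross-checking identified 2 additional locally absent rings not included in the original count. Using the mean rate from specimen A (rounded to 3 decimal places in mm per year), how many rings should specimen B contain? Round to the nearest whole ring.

2173 rings

Specimen A: correcting the raw count gives 671 − 5 + 2 = 668 true rings.
A: Extension rate ≈ 123.0 / 668 = 0.184 mm/yr.
Specimen B: 399.8 mm / 0.184 mm per year = 2172.83 years ≈ 2173 rings.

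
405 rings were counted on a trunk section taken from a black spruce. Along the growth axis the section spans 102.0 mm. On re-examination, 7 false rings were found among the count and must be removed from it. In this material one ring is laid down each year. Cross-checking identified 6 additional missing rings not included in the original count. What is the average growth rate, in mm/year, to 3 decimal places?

0.252 mm/year

Correcting the raw count gives 405 − 7 + 6 = 404 true rings.
102.0 mm over 404 years gives 102.0 / 404 ≈ 0.252 mm/year.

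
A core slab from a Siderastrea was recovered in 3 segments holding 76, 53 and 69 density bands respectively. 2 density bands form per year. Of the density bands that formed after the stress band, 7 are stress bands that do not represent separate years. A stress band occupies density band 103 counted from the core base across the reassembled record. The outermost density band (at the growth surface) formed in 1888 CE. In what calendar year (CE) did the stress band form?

Total density bands = 76 + 53 + 69 = 198.
The stress band sits at density band 103 from the core base, so 198 − 103 = 95 density bands formed after it.
Excluding 7 false density bands: 95 − 7 = 88.
With 2 density bands per year, 88 / 2 = 44 years.
Counting back 44 years from 1888 CE places the stress band in 1888 − 44 = 1844 CE.

1844 CE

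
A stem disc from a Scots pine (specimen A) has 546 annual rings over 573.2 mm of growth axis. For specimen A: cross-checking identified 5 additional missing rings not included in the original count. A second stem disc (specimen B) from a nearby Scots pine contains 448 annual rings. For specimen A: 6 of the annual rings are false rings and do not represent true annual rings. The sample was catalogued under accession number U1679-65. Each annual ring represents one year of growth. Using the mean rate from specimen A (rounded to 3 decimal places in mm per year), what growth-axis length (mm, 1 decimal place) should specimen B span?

471.3 mm

Specimen A: true annual ring count = 546 − 6 + 5 = 545.
A: Extension rate ≈ 573.2 / 545 = 1.052 mm per year.
Length of B = 1.052 × 448 = 471.3 mm.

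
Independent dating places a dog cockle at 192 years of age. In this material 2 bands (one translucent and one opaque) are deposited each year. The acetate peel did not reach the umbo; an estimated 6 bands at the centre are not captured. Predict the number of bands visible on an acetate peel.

378 bands

With 2 bands per year, 192 years would produce 192 × 2 = 384 bands.
384 − 6 missed = 378 bands expected in the prepared section.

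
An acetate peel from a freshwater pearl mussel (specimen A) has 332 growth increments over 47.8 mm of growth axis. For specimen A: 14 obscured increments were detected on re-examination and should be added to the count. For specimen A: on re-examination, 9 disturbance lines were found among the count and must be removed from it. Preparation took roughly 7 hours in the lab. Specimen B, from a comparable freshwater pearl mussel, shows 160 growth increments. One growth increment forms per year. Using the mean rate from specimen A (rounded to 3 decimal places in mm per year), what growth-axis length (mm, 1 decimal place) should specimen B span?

22.7 mm

Specimen A: after corrections the count is 332 − 9 + 14 = 337 growth increments.
A: Mean rate = 47.8 mm / 337 years ≈ 0.142 mm per year.
Length of B = 0.142 × 160 = 22.7 mm.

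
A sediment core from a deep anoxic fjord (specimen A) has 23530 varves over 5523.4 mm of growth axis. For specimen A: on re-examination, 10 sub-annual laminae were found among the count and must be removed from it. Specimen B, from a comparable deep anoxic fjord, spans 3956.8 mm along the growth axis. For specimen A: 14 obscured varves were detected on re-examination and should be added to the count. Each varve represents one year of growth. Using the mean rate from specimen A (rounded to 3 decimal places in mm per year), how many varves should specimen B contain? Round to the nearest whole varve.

16837 varves

Specimen A: correcting the raw count gives 23530 − 10 + 14 = 23534 true varves.
A: 5523.4 mm over 23534 years gives 5523.4 / 23534 ≈ 0.235 mm/yr.
Specimen B: 3956.8 mm / 0.235 mm per year = 16837.45 years ≈ 16837 varves.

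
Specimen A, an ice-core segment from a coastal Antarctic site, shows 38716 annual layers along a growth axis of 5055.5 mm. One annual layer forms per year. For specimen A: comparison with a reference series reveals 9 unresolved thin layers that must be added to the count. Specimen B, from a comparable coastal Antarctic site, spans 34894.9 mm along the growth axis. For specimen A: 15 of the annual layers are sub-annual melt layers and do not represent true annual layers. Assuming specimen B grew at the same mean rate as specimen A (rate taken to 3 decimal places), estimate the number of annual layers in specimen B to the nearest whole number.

266373 annual layers

Specimen A: adjusted count: 38716 − 15 + 9 = 38710 annual layers.
A: Extension rate ≈ 5055.5 / 38710 = 0.131 mm/year.
For B, 34894.9 / 0.131 = 266373.28 years ≈ 266373 annual layers.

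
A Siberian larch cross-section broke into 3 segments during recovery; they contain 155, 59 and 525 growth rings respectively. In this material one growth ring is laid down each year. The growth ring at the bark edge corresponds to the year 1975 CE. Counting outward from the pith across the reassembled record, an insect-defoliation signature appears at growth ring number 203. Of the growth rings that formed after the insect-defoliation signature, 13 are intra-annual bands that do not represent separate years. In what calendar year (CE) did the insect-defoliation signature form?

1452 CE

Total growth rings = 155 + 59 + 525 = 739.
Between growth ring 203 and the bark edge there are 739 − 203 = 536 growth rings.
Excluding 13 false growth rings: 536 − 13 = 523.
1975 − 523 = 1452 CE.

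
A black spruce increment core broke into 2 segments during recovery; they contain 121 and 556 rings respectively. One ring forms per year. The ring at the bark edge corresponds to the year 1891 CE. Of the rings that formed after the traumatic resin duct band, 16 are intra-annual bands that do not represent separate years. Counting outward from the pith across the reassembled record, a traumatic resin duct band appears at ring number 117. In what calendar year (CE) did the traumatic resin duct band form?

1347 CE

Total rings = 121 + 556 = 677.
Between ring 117 and the bark edge there are 677 − 117 = 560 rings.
Removing the 16 false rings leaves 560 − 16 = 544 true rings beyond the traumatic resin duct band.
Counting back 544 years from 1891 CE places the traumatic resin duct band in 1891 − 544 = 1347 CE.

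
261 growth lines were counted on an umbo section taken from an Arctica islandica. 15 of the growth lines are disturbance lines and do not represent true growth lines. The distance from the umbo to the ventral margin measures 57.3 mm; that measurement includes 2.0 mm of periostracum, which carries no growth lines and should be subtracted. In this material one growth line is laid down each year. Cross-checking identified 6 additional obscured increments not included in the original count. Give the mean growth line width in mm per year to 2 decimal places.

True growth line count = 261 − 15 + 6 = 252.
Net length = 57.3 − 2.0 = 55.3 mm.
Extension rate ≈ 55.3 / 252 = 0.22 mm per year.

0.22 mm per year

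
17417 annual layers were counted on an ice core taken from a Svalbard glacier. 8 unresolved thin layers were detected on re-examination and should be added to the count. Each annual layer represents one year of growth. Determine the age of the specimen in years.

After corrections the count is 17417 + 8 = 17425 annual layers.
One annual layer per year makes the duration 17425 years.

17425 yr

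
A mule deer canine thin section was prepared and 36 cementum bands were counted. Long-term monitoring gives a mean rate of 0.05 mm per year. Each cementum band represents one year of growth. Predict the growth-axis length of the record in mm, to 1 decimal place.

The record spans 36 years at 0.05 mm per year.
36 years at 0.05 mm/year gives 0.05 × 36 = 1.8 mm.

1.8 mm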